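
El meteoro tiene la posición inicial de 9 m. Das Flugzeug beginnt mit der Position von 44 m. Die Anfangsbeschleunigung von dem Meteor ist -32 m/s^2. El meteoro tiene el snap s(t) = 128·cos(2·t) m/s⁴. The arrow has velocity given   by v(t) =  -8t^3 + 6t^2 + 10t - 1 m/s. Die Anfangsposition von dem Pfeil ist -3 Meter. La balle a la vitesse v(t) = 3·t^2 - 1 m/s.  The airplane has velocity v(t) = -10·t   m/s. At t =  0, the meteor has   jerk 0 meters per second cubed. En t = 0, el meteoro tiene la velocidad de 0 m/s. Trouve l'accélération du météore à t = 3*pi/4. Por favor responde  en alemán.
Wir müssen unsere Gleichung für den Snap s(t) = 128·cos(2·t) 2-mal integrieren. Das Integral von dem Snap, mit j(0) = 0, ergibt den Ruck: j(t) = 64·sin(2·t). Mit ∫j(t)dt und Anwendung von a(0) = -32, finden wir a(t) = -32·cos(2·t). Aus der Gleichung für die Beschleunigung a(t) = -32·cos(2·t), setzen wir t = 3*pi/4 ein und erhalten a = 0.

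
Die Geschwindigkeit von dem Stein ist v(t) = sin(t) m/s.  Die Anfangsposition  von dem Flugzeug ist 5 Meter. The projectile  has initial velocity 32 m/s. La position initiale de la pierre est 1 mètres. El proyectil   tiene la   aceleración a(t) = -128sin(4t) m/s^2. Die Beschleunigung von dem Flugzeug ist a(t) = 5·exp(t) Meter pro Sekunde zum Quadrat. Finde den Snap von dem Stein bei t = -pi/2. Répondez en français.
Pour résoudre ceci, nous devons prendre 3 dérivées de notre équation de la vitesse v(t) = sin(t). En dérivant la vitesse, nous obtenons l'accélération: a(t) = cos(t). En prenant d/dt de a(t), nous trouvons j(t) = -sin(t). En dérivant le jerk, nous obtenons le snap: s(t) = -cos(t). De l'équation du snap s(t) = -cos(t), nous substituons t = -pi/2 pour obtenir s = 0.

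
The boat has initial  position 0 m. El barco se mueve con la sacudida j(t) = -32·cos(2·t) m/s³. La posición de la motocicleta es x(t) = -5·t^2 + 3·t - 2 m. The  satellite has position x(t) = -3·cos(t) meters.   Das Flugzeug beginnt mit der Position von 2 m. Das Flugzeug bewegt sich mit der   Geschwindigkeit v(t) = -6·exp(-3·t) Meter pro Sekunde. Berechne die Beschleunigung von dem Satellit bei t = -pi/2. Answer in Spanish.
Para resolver esto, necesitamos tomar 2 derivadas de nuestra ecuación de la posición x(t) = -3·cos(t). La derivada de la posición da la velocidad: v(t) = 3·sin(t). Derivando la velocidad, obtenemos la aceleración: a(t) = 3·cos(t). Tenemos la aceleración a(t) = 3·cos(t). Sustituyendo t = -pi/2: a(-pi/2) = 0.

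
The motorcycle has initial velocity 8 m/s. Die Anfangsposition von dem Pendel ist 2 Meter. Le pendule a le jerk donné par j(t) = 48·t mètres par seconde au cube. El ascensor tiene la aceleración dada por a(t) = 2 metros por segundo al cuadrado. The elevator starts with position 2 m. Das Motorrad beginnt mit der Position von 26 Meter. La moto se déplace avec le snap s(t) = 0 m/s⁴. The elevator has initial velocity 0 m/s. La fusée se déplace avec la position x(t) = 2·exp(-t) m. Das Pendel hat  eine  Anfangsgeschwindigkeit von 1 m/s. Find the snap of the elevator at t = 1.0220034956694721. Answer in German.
Ausgehend von der Beschleunigung a(t) = 2, nehmen wir 2 Ableitungen. Durch Ableiten von der Beschleunigung erhalten wir den Ruck: j(t) = 0. Die Ableitung von dem Ruck ergibt den Snap: s(t) = 0. Aus der Gleichung für den Snap s(t) = 0, setzen wir t = 1.0220034956694721 ein und erhalten s = 0.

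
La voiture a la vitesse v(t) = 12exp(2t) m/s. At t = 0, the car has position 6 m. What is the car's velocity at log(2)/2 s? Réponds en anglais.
Using v(t) = 12·exp(2·t) and substituting t = log(2)/2, we find v = 24.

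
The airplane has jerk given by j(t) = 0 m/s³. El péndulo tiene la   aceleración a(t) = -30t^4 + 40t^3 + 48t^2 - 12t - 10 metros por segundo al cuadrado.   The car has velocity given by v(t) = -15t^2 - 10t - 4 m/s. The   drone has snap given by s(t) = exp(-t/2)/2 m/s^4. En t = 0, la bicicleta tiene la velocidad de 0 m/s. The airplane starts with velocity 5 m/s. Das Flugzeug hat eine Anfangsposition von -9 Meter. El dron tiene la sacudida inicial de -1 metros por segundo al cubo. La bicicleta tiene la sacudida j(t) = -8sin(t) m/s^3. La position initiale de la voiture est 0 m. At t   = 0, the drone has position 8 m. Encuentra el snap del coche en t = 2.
Partiendo de la velocidad v(t) = -15·t^2 - 10·t - 4, tomamos 3 derivadas. Derivando la velocidad, obtenemos la aceleración: a(t) = -30·t - 10. Derivando la aceleración, obtenemos la sacudida: j(t) = -30. La derivada de la sacudida da el snap: s(t) = 0. Tenemos el snap s(t) = 0. Sustituyendo t = 2: s(2) = 0.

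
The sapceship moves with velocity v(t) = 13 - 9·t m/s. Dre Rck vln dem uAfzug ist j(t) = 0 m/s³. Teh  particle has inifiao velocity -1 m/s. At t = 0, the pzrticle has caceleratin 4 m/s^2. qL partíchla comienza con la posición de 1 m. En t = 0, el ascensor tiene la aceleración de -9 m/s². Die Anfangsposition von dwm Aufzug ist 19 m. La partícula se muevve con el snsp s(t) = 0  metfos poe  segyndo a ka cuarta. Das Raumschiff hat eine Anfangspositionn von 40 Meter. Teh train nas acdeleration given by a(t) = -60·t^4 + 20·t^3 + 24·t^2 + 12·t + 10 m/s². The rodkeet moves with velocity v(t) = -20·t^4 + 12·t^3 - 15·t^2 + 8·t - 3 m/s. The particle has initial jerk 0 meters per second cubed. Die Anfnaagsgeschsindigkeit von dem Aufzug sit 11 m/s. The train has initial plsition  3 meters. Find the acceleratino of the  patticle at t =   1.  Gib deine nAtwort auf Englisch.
Starting from snap s(t) = 0, we take 2 integrals. The antiderivative of snap, with j(0) = 0, gives jerk: j(t) = 0. The integral of jerk is acceleration. Using a(0) = 4, we get a(t) = 4. From the given acceleration equation a(t) = 4, we substitute t = 1 to get a = 4.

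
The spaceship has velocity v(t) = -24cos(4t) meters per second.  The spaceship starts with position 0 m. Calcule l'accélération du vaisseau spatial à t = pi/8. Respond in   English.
To solve this, we need to take 1 derivative of our velocity equation v(t) = -24·cos(4·t). Differentiating velocity, we get acceleration: a(t) = 96·sin(4·t). From the given acceleration equation a(t) = 96·sin(4·t), we substitute t = pi/8 to get a = 96.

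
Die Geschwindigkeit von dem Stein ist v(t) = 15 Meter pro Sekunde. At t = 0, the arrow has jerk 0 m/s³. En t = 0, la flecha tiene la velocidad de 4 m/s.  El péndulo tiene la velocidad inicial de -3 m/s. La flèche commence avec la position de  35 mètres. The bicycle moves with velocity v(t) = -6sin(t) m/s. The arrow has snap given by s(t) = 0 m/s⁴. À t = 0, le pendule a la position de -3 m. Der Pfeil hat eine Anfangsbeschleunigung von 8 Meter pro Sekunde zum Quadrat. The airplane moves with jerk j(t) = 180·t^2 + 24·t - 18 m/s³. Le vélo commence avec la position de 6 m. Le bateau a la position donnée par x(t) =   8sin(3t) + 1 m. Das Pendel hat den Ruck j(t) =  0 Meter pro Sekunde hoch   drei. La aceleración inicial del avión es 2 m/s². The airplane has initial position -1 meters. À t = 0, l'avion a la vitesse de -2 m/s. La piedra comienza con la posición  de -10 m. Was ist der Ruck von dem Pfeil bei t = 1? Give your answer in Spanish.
Necesitamos integrar nuestra ecuación del snap s(t) = 0 1 vez. Integrando el snap y usando la condición inicial j(0) = 0, obtenemos j(t) = 0. Usando j(t) = 0 y sustituyendo t = 1, encontramos j = 0.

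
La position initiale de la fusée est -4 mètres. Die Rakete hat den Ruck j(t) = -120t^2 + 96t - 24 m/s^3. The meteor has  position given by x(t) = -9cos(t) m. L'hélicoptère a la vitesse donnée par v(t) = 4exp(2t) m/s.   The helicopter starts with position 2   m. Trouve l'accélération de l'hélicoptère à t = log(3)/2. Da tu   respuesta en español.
Para resolver esto, necesitamos tomar 1 derivada de nuestra ecuación de la velocidad v(t) = 4·exp(2·t). Derivando la velocidad, obtenemos la aceleración: a(t) = 8·exp(2·t). Tenemos la aceleración a(t) = 8·exp(2·t). Sustituyendo t = log(3)/2: a(log(3)/2) = 24.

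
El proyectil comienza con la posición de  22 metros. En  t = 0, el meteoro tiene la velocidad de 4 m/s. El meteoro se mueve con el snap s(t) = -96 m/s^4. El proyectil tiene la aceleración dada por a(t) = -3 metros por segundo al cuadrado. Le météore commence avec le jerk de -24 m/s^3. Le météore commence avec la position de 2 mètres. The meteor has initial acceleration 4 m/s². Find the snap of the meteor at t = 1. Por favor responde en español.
Usando s(t) = -96 y sustituyendo t = 1, encontramos s = -96.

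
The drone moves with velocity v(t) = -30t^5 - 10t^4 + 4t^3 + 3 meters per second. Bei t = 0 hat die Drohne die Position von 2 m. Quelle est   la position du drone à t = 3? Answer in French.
Nous devons trouver l'intégrale de notre équation de la vitesse v(t) = -30·t^5 - 10·t^4 + 4·t^3 + 3 1 fois. En intégrant la vitesse et en utilisant la condition initiale x(0) = 2, nous obtenons x(t) = -5·t^6 - 2·t^5 + t^4 + 3·t + 2. En utilisant x(t) = -5·t^6 - 2·t^5 + t^4 + 3·t + 2 et en substituant t = 3, nous trouvons x = -4039.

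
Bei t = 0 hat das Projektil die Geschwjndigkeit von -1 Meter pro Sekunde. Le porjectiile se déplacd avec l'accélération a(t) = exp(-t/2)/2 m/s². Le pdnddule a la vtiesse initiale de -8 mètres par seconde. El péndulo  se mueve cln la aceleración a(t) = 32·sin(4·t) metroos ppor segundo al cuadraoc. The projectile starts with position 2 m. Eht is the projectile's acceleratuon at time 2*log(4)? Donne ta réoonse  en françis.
Nous avons l'accélération a(t) = exp(-t/2)/2. En substituant t = 2*log(4): a(2*log(4)) = 1/8.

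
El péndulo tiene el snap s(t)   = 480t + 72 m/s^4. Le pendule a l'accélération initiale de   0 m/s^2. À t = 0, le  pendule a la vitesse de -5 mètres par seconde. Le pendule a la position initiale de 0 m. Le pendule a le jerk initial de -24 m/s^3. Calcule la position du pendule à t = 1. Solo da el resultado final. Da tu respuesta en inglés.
The position at t = 1 is x = -2.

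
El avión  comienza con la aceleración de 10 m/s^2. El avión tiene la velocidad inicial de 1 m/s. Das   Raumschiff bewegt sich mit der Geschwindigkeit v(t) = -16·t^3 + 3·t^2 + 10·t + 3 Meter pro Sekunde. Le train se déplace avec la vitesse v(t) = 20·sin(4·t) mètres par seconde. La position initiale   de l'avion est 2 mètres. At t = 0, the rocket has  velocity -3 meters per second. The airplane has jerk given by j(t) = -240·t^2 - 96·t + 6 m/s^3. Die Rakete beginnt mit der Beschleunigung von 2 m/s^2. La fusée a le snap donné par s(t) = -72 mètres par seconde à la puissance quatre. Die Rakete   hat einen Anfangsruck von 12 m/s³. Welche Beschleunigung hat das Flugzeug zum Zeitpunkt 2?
Um dies zu lösen, müssen wir 1 Integral unserer Gleichung für den Ruck j(t) = -240·t^2 - 96·t + 6 finden. Die Stammfunktion von dem Ruck, mit a(0) = 10, ergibt die Beschleunigung: a(t) = -80·t^3 - 48·t^2 + 6·t + 10. Wir haben die Beschleunigung a(t) = -80·t^3 - 48·t^2 + 6·t + 10. Durch Einsetzen von t = 2: a(2) = -810.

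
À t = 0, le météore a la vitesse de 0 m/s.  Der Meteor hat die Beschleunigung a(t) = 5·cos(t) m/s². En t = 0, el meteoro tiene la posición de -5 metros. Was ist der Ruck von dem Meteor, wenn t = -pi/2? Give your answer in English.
To solve this, we need to take 1 derivative of our acceleration equation a(t) = 5·cos(t). The derivative of acceleration gives jerk: j(t) = -5·sin(t). We have jerk j(t) = -5·sin(t). Substituting t = -pi/2: j(-pi/2) = 5.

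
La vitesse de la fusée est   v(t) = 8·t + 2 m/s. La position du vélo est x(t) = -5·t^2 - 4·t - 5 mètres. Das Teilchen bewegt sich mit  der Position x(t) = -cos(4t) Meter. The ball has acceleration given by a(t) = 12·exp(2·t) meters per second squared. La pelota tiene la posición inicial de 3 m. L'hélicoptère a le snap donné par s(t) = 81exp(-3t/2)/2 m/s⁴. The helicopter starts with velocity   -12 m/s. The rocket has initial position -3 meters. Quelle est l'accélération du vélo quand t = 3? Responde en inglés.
We must differentiate our position equation x(t) = -5·t^2 - 4·t - 5 2 times. The derivative of position gives velocity: v(t) = -10·t - 4. The derivative of velocity gives acceleration: a(t) = -10. From the given acceleration equation a(t) = -10, we substitute t = 3 to get a = -10.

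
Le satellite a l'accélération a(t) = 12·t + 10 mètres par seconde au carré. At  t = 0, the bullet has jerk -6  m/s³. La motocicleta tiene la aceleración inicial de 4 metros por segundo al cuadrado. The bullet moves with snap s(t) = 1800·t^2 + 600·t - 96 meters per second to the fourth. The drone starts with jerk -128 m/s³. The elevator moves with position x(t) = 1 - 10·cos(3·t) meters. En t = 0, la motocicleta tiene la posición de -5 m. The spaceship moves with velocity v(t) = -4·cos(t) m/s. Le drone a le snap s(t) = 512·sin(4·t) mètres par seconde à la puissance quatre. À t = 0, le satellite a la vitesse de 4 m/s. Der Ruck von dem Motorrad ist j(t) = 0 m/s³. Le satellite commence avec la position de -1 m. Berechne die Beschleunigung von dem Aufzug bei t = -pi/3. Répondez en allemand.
Ausgehend von der Position x(t) = 1 - 10·cos(3·t), nehmen wir 2 Ableitungen. Durch Ableiten von der Position erhalten wir die Geschwindigkeit: v(t) = 30·sin(3·t). Mit d/dt von v(t) finden wir a(t) = 90·cos(3·t). Aus der Gleichung für die Beschleunigung a(t) = 90·cos(3·t), setzen wir t = -pi/3 ein und erhalten a = -90.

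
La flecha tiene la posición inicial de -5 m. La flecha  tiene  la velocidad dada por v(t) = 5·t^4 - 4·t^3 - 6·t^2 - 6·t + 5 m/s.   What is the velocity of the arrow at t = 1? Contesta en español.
Usando v(t) = 5·t^4 - 4·t^3 - 6·t^2 - 6·t + 5 y sustituyendo t = 1, encontramos v = -6.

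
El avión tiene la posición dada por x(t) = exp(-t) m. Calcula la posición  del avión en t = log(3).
De la ecuación de la posición x(t) = exp(-t), sustituimos t = log(3) para obtener x = 1/3.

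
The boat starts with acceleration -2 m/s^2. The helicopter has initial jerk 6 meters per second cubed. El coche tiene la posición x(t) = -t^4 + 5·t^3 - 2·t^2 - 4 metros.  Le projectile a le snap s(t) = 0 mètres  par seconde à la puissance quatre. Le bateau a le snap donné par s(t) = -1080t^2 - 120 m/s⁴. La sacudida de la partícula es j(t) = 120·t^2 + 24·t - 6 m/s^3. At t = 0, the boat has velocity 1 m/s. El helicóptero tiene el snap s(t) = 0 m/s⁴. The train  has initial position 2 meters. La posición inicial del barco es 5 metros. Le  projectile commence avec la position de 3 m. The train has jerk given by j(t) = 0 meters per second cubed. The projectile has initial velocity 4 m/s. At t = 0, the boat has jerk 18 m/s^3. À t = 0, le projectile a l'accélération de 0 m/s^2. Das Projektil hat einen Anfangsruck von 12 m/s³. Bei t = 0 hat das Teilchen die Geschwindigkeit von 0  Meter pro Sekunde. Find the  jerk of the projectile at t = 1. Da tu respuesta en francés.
Pour résoudre ceci, nous devons prendre 1 intégrale de notre équation du snap s(t) = 0. L'intégrale du snap, avec j(0) = 12, donne le jerk: j(t) = 12. De l'équation du jerk j(t) = 12, nous substituons t = 1 pour obtenir j = 12.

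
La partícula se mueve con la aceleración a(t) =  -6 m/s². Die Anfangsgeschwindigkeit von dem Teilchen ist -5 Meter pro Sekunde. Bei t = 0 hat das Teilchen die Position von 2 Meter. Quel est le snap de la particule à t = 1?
Nous devons dériver notre équation de l'accélération a(t) = -6 2 fois. La dérivée de l'accélération donne le jerk: j(t) = 0. En dérivant le jerk, nous obtenons le snap: s(t) = 0. En utilisant s(t) = 0 et en substituant t = 1, nous trouvons s = 0.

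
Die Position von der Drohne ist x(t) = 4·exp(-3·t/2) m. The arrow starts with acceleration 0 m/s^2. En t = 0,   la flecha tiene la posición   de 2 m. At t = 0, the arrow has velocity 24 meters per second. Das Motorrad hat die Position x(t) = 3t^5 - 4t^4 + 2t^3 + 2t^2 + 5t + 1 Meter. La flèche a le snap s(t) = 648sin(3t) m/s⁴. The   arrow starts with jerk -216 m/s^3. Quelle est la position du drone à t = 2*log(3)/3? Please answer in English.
Using x(t) = 4·exp(-3·t/2) and substituting t = 2*log(3)/3, we find x = 4/3.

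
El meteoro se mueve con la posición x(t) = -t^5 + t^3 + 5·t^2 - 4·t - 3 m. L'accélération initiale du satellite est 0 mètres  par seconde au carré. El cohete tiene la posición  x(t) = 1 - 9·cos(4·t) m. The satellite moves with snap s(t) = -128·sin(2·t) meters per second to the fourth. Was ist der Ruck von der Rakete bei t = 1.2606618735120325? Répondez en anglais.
We must differentiate our position equation x(t) = 1 - 9·cos(4·t) 3 times. Differentiating position, we get velocity: v(t) = 36·sin(4·t). Taking d/dt of v(t), we find a(t) = 144·cos(4·t). The derivative of acceleration gives jerk: j(t) = -576·sin(4·t). Using j(t) = -576·sin(4·t) and substituting t = 1.2606618735120325, we find j = 544.872120403540.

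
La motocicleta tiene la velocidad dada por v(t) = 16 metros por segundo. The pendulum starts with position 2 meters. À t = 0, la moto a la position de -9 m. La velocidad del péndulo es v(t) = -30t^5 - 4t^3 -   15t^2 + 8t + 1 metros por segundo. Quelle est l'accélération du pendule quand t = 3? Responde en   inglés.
We must differentiate our velocity equation v(t) = -30·t^5 - 4·t^3 - 15·t^2 + 8·t + 1 1 time. Taking d/dt of v(t), we find a(t) = -150·t^4 - 12·t^2 - 30·t + 8. We have acceleration a(t) = -150·t^4 - 12·t^2 - 30·t + 8. Substituting t = 3: a(3) = -12340.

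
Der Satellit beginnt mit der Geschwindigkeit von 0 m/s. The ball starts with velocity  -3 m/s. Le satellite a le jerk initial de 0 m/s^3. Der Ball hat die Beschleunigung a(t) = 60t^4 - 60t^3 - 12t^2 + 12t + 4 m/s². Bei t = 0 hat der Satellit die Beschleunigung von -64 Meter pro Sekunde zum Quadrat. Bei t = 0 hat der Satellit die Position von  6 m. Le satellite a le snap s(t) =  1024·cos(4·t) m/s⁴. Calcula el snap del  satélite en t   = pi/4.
Usando s(t) = 1024·cos(4·t) y sustituyendo t = pi/4, encontramos s = -1024.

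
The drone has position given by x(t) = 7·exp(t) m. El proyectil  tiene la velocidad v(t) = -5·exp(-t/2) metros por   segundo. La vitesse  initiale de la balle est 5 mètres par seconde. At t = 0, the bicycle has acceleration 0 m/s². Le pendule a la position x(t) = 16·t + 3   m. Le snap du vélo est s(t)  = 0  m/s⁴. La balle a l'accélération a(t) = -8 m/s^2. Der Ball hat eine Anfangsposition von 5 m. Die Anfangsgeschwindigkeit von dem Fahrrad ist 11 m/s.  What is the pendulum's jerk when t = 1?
Starting from position x(t) = 16·t + 3, we take 3 derivatives. Taking d/dt of x(t), we find v(t) = 16. Taking d/dt of v(t), we find a(t) = 0. The derivative of acceleration gives jerk: j(t) = 0. We have jerk j(t) = 0. Substituting t = 1: j(1) = 0.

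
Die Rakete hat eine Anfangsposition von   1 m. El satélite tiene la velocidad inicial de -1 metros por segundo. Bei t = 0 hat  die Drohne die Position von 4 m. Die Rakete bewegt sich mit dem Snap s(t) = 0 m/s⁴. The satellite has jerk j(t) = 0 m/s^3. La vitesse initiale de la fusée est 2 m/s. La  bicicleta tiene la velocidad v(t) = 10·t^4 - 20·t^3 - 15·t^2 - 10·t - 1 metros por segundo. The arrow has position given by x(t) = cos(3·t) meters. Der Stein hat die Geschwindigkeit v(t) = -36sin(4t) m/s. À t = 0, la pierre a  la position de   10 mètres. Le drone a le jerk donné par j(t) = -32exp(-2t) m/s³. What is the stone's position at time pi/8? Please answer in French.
Nous devons intégrer notre équation de la vitesse v(t) = -36·sin(4·t) 1 fois. L'intégrale de la vitesse est la position. En utilisant x(0) = 10, nous obtenons x(t) = 9·cos(4·t) + 1. Nous avons la position x(t) = 9·cos(4·t) + 1. En substituant t = pi/8: x(pi/8) = 1.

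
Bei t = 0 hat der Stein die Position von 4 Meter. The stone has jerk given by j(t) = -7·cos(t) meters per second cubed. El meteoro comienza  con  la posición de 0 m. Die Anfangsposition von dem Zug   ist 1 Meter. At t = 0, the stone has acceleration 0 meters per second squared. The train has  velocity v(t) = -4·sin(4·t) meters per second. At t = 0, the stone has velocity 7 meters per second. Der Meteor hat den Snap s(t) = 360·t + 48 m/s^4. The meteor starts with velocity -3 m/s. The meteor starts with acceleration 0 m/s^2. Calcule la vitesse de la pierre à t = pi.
En partant du jerk j(t) = -7·cos(t), nous prenons 2 primitives. En intégrant le jerk et en utilisant la condition initiale a(0) = 0, nous obtenons a(t) = -7·sin(t). La primitive de l'accélération, avec v(0) = 7, donne la vitesse: v(t) = 7·cos(t). Nous avons la vitesse v(t) = 7·cos(t). En substituant t = pi: v(pi) = -7.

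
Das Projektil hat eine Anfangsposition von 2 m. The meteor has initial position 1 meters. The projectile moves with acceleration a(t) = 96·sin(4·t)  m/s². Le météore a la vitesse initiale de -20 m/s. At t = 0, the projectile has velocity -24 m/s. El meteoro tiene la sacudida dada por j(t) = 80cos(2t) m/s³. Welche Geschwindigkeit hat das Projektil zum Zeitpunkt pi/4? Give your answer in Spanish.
Debemos encontrar la antiderivada de nuestra ecuación de la aceleración a(t) = 96·sin(4·t) 1 vez. Integrando la aceleración y usando la condición inicial v(0) = -24, obtenemos v(t) = -24·cos(4·t). De la ecuación de la velocidad v(t) = -24·cos(4·t), sustituimos t = pi/4 para obtener v = 24.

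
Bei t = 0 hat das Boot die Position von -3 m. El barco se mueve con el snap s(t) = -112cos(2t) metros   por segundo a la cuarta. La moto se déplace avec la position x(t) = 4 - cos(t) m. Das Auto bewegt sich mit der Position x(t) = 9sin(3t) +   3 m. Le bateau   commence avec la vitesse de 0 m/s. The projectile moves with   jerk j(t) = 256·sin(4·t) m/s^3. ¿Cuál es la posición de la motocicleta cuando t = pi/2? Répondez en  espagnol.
Tenemos la posición x(t) = 4 - cos(t). Sustituyendo t = pi/2: x(pi/2) = 4.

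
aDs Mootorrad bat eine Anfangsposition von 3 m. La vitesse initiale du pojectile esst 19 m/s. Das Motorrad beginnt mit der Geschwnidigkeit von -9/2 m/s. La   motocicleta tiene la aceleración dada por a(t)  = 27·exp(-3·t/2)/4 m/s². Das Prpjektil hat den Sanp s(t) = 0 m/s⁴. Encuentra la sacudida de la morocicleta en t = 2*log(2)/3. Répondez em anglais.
We must differentiate our acceleration equation a(t) = 27·exp(-3·t/2)/4 1 time. Differentiating acceleration, we get jerk: j(t) = -81·exp(-3·t/2)/8. From the given jerk equation j(t) = -81·exp(-3·t/2)/8, we substitute t = 2*log(2)/3 to get j = -81/16.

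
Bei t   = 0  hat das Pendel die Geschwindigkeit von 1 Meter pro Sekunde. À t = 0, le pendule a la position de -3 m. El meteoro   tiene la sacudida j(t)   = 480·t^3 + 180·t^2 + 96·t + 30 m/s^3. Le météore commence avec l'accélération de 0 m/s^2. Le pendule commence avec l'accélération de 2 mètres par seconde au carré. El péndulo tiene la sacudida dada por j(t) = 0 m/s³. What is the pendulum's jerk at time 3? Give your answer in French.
Nous avons le jerk j(t) = 0. En substituant t = 3: j(3) = 0.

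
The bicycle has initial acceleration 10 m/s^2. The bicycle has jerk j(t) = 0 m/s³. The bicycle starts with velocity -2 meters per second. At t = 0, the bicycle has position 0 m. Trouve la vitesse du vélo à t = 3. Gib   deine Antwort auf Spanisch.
Partiendo de la sacudida j(t) = 0, tomamos 2 integrales. La antiderivada de la sacudida es la aceleración. Usando a(0) = 10, obtenemos a(t) = 10. La integral de la aceleración, con v(0) = -2, da la velocidad: v(t) = 10·t - 2. De la ecuación de la velocidad v(t) = 10·t - 2, sustituimos t = 3 para obtener v = 28.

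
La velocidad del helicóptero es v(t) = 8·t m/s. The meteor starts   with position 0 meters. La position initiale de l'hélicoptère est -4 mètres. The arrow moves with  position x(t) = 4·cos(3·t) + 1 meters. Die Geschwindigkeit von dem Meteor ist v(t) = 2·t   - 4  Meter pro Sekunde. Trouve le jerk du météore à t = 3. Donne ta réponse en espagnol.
Partiendo de la velocidad v(t) = 2·t - 4, tomamos 2 derivadas. Derivando la velocidad, obtenemos la aceleración: a(t) = 2. Derivando la aceleración, obtenemos la sacudida: j(t) = 0. Usando j(t) = 0 y sustituyendo t = 3, encontramos j = 0.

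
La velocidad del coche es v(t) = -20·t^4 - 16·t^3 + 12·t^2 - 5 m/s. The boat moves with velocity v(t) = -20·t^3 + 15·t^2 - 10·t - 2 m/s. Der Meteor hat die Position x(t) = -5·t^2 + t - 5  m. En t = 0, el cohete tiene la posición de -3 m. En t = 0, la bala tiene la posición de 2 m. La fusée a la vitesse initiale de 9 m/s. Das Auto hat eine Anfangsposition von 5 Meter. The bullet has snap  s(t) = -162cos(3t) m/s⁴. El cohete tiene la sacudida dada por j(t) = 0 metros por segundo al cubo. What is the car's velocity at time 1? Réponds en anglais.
From the given velocity equation v(t) = -20·t^4 - 16·t^3 + 12·t^2 - 5, we substitute t = 1 to get v = -29.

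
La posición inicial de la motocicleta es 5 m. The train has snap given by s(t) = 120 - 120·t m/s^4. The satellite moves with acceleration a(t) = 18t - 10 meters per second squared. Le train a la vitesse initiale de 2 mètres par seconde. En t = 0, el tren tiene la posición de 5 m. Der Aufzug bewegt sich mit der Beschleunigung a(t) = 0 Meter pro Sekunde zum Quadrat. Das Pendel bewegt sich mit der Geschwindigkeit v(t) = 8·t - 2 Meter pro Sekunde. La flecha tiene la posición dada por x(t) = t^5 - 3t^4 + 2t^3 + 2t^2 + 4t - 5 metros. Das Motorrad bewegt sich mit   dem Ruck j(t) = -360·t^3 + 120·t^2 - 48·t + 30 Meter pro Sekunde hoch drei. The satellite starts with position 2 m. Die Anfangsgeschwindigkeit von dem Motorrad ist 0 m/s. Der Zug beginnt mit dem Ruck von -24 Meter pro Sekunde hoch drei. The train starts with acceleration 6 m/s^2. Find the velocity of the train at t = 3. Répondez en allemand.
Um dies zu lösen, müssen wir 3 Integrale unserer Gleichung für den Snap s(t) = 120 - 120·t finden. Die Stammfunktion von dem Snap, mit j(0) = -24, ergibt den Ruck: j(t) = -60·t^2 + 120·t - 24. Das Integral von dem Ruck, mit a(0) = 6, ergibt die Beschleunigung: a(t) = -20·t^3 + 60·t^2 - 24·t + 6. Mit ∫a(t)dt und Anwendung von v(0) = 2, finden wir v(t) = -5·t^4 + 20·t^3 - 12·t^2 + 6·t + 2. Mit v(t) = -5·t^4 + 20·t^3 - 12·t^2 + 6·t + 2 und Einsetzen von t = 3, finden wir v = 47.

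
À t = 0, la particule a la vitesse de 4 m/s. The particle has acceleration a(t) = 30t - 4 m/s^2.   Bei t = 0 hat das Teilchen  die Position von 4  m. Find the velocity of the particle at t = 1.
Starting from acceleration a(t) = 30·t - 4, we take 1 antiderivative. Taking ∫a(t)dt and applying v(0) = 4, we find v(t) = 15·t^2 - 4·t + 4. From the given velocity equation v(t) = 15·t^2 - 4·t + 4, we substitute t = 1 to get v = 15.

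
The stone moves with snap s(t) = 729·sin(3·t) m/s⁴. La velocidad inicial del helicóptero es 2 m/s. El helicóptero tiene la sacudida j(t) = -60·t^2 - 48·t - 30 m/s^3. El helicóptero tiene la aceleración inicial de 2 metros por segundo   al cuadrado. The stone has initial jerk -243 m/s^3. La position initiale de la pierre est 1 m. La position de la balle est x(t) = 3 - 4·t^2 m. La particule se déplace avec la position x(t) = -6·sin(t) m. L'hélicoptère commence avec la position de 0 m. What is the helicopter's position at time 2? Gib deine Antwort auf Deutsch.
Wir müssen die Stammfunktion unserer Gleichung für den Ruck j(t) = -60·t^2 - 48·t - 30 3-mal finden. Die Stammfunktion von dem Ruck, mit a(0) = 2, ergibt die Beschleunigung: a(t) = -20·t^3 - 24·t^2 - 30·t + 2. Durch Integration von der Beschleunigung und Verwendung der Anfangsbedingung v(0) = 2, erhalten wir v(t) = -5·t^4 - 8·t^3 - 15·t^2 + 2·t + 2. Mit ∫v(t)dt und Anwendung von x(0) = 0, finden wir x(t) = -t^5 - 2·t^4 - 5·t^3 + t^2 + 2·t. Aus der Gleichung für die Position x(t) = -t^5 - 2·t^4 - 5·t^3 + t^2 + 2·t, setzen wir t = 2 ein und erhalten x = -96.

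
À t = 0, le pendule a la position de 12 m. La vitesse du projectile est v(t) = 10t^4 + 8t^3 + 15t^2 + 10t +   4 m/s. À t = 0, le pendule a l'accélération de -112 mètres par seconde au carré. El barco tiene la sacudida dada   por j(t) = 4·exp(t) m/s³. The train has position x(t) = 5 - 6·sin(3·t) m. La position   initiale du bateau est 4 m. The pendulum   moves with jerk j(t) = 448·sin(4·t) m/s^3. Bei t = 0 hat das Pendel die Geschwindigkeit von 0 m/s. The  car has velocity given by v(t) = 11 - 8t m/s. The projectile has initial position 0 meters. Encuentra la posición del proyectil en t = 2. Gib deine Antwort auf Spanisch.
Partiendo de la velocidad v(t) = 10·t^4 + 8·t^3 + 15·t^2 + 10·t + 4, tomamos 1 integral. La antiderivada de la velocidad es la posición. Usando x(0) = 0, obtenemos x(t) = 2·t^5 + 2·t^4 + 5·t^3 + 5·t^2 + 4·t. De la ecuación de la posición x(t) = 2·t^5 + 2·t^4 + 5·t^3 + 5·t^2 + 4·t, sustituimos t = 2 para obtener x = 164.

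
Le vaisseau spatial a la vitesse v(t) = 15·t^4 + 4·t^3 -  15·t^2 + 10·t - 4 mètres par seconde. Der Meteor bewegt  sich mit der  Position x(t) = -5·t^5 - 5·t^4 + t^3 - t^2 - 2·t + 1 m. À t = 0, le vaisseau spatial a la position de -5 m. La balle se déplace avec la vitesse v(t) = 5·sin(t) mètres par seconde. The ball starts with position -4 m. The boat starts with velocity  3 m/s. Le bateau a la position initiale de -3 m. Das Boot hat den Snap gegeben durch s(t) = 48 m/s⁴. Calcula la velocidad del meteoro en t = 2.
Para resolver esto, necesitamos tomar 1 derivada de nuestra ecuación de la posición x(t) = -5·t^5 - 5·t^4 + t^3 - t^2 - 2·t + 1. Derivando la posición, obtenemos la velocidad: v(t) = -25·t^4 - 20·t^3 + 3·t^2 - 2·t - 2. Usando v(t) = -25·t^4 - 20·t^3 + 3·t^2 - 2·t - 2 y sustituyendo t = 2, encontramos v = -554.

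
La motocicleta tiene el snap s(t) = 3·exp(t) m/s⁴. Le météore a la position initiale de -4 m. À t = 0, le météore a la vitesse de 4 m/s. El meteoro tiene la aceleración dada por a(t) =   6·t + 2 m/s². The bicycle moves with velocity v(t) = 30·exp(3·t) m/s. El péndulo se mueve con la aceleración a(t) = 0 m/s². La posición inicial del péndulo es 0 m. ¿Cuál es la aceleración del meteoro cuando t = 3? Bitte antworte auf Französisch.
Nous avons l'accélération a(t) = 6·t + 2. En substituant t = 3: a(3) = 20.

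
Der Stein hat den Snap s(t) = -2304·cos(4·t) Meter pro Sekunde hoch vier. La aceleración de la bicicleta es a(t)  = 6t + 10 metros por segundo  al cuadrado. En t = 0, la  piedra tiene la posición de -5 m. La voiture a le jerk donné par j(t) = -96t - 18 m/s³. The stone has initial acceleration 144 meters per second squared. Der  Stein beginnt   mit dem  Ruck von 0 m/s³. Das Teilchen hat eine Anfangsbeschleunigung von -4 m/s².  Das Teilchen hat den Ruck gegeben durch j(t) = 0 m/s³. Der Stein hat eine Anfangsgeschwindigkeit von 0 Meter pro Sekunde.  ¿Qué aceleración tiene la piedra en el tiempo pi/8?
Partiendo del snap s(t) = -2304·cos(4·t), tomamos 2 integrales. Tomando ∫s(t)dt y aplicando j(0) = 0, encontramos j(t) = -576·sin(4·t). Integrando la sacudida y usando la condición inicial a(0) = 144, obtenemos a(t) = 144·cos(4·t). Tenemos la aceleración a(t) = 144·cos(4·t). Sustituyendo t = pi/8: a(pi/8) = 0.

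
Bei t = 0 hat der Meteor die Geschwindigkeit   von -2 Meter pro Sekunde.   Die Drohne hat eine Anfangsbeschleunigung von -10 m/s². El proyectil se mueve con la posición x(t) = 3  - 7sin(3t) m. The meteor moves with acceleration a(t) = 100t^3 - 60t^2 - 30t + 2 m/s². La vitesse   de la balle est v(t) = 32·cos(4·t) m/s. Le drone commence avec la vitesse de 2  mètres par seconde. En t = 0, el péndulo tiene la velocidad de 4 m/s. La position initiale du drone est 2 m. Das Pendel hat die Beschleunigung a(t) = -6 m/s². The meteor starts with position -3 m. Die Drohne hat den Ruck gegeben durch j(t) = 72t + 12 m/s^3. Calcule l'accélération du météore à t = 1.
Nous avons l'accélération a(t) = 100·t^3 - 60·t^2 - 30·t + 2. En substituant t = 1: a(1) = 12.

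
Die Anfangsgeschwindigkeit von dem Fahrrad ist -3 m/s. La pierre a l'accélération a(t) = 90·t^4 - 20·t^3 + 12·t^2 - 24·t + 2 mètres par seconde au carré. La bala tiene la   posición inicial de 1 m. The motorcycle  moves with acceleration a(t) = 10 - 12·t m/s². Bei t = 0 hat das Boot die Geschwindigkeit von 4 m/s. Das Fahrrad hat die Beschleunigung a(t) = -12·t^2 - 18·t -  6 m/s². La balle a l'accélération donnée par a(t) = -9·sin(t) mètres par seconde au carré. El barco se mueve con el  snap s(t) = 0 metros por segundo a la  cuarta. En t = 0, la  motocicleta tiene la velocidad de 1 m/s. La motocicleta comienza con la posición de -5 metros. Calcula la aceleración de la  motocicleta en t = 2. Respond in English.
Using a(t) = 10 - 12·t and substituting t = 2, we find a = -14.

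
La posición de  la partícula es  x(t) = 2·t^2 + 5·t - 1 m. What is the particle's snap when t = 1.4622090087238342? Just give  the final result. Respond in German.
Die Antwort ist 0.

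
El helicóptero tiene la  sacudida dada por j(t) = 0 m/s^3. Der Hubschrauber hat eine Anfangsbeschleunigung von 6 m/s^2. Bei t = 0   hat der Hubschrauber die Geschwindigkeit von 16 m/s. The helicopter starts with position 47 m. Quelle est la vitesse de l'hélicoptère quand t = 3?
Nous devons intégrer notre équation du jerk j(t) = 0 2 fois. La primitive du jerk, avec a(0) = 6, donne l'accélération: a(t) = 6. La primitive de l'accélération est la vitesse. En utilisant v(0) = 16, nous obtenons v(t) = 6·t + 16. De l'équation de la vitesse v(t) = 6·t + 16, nous substituons t = 3 pour obtenir v = 34.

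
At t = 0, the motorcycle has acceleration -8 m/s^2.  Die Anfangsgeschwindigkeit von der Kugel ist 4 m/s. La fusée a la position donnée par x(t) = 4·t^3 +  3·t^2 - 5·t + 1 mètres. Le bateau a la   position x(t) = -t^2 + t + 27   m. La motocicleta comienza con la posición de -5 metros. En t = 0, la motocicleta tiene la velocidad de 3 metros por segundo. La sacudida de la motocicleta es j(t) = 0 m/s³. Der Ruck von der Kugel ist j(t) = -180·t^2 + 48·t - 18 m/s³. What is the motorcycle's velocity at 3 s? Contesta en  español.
Partiendo de la sacudida j(t) = 0, tomamos 2 antiderivadas. Tomando ∫j(t)dt y aplicando a(0) = -8, encontramos a(t) = -8. Tomando ∫a(t)dt y aplicando v(0) = 3, encontramos v(t) = 3 - 8·t. De la ecuación de la velocidad v(t) = 3 - 8·t, sustituimos t = 3 para obtener v = -21.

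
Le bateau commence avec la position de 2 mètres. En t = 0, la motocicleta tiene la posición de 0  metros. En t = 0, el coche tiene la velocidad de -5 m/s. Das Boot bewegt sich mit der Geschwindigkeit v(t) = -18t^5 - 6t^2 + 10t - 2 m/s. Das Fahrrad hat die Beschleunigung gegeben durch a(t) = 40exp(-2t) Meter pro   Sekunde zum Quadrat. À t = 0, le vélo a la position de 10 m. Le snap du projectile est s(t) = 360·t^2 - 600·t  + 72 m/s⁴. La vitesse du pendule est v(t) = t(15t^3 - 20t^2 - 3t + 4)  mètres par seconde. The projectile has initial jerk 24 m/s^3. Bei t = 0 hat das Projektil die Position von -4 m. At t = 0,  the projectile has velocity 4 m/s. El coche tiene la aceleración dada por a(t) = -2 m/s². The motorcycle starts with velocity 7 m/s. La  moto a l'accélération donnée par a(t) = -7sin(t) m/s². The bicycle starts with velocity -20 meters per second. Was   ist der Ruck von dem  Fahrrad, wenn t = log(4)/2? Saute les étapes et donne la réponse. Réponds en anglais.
At t = log(4)/2, j = -20.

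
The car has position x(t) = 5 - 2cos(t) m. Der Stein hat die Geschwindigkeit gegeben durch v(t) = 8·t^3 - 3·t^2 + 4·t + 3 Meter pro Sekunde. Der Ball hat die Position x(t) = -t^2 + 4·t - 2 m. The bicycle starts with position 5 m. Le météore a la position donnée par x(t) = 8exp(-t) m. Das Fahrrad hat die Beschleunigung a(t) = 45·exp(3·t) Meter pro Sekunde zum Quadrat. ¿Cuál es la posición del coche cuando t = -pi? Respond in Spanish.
De la ecuación de la posición x(t) = 5 - 2·cos(t), sustituimos t = -pi para obtener x = 7.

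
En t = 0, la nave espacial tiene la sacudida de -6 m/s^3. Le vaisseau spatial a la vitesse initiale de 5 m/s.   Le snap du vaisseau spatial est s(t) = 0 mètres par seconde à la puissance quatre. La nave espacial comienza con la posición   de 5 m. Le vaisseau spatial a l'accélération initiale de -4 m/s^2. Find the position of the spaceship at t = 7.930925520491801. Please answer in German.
Wir müssen unsere Gleichung für den Snap s(t) = 0 4-mal integrieren. Das Integral von dem Snap, mit j(0) = -6, ergibt den Ruck: j(t) = -6. Durch Integration von dem Ruck und Verwendung der Anfangsbedingung a(0) = -4, erhalten wir a(t) = -6·t - 4. Durch Integration von der Beschleunigung und Verwendung der Anfangsbedingung v(0) = 5, erhalten wir v(t) = -3·t^2 - 4·t + 5. Das Integral von der Geschwindigkeit, mit x(0) = 5, ergibt die Position: x(t) = -t^3 - 2·t^2 + 5·t + 5. Mit x(t) = -t^3 - 2·t^2 + 5·t + 5 und Einsetzen von t = 7.930925520491801, finden wir x = -579.996412790468.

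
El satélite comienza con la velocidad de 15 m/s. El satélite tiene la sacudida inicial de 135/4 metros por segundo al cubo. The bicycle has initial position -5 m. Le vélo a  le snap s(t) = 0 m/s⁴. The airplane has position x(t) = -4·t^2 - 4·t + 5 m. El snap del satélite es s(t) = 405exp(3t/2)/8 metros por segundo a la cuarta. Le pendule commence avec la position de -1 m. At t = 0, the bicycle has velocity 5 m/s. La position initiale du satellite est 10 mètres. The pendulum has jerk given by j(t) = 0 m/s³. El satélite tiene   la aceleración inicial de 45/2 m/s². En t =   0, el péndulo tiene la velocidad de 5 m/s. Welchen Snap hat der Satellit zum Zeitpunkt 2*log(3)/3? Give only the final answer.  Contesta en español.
s(2*log(3)/3) = 1215/8.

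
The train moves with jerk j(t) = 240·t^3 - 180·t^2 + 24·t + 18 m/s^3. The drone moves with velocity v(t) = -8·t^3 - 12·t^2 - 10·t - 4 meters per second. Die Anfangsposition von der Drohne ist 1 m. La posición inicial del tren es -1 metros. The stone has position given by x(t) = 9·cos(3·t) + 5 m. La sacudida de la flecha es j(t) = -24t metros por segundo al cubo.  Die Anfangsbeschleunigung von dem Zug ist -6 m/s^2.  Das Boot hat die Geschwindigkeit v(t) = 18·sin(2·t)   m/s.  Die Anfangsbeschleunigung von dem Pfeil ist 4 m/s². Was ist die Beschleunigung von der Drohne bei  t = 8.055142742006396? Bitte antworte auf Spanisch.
Partiendo de la velocidad v(t) = -8·t^3 - 12·t^2 - 10·t - 4, tomamos 1 derivada. La derivada de la velocidad da la aceleración: a(t) = -24·t^2 - 24·t - 10. De la ecuación de la aceleración a(t) = -24·t^2 - 24·t - 10, sustituimos t = 8.055142742006396 para obtener a = -1760.57121606651.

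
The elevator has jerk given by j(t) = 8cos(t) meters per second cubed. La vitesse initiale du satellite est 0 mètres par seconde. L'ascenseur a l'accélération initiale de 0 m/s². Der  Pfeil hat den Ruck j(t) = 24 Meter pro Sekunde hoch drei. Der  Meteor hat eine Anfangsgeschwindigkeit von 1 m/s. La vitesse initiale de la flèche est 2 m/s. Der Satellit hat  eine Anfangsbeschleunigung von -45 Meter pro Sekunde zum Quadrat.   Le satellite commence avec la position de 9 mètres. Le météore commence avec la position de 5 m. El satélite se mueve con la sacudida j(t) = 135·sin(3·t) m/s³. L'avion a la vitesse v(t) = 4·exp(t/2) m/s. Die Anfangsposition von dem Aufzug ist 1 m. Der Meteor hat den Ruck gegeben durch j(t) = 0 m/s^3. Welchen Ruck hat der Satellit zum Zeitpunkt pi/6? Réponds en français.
En utilisant j(t) = 135·sin(3·t) et en substituant t = pi/6, nous trouvons j = 135.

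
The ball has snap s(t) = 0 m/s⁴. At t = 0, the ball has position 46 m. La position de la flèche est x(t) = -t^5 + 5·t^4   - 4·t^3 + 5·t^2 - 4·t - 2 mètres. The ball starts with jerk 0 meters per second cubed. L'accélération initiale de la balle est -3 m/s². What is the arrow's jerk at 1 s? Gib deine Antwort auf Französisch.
Pour résoudre ceci, nous devons prendre 3 dérivées de notre équation de la position x(t) = -t^5 + 5·t^4 - 4·t^3 + 5·t^2 - 4·t - 2. En dérivant la position, nous obtenons la vitesse: v(t) = -5·t^4 + 20·t^3 - 12·t^2 + 10·t - 4. En prenant d/dt de v(t), nous trouvons a(t) = -20·t^3 + 60·t^2 - 24·t + 10. En prenant d/dt de a(t), nous trouvons j(t) = -60·t^2 + 120·t - 24. En utilisant j(t) = -60·t^2 + 120·t - 24 et en substituant t = 1, nous trouvons j = 36.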